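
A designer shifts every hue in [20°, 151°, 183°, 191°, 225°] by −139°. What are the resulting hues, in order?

241°, 12°, 44°, 52°, 86°

20 − 139 = -119 → -119 + 360 = 241°
151 − 139 = 12°
183 − 139 = 44°
191 − 139 = 52°
225 − 139 = 86°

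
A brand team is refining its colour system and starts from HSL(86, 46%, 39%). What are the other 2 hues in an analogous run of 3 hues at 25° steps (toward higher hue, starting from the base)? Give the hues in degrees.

Analogous hues sit every 25° along the wheel.
86 + 25 = 111°
86 + 50 = 136°

111° and 136°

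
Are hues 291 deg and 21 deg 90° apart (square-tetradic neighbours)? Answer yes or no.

yes

Angular distance: |291 − 21| = 270; shorter arc = 360 − 270 = 90°.
90° apart (square-tetradic neighbours) requires 90°.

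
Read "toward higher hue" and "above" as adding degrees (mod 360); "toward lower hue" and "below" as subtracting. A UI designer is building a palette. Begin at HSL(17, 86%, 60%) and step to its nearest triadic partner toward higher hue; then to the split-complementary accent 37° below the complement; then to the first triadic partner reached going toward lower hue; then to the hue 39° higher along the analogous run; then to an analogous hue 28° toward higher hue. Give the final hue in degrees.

triadic ↑ +120°: 17 + 120 = 137°
split-comp 37° ↓ +143°: 137 + 143 = 280°
triadic ↓ −120°: 280 − 120 = 160°
analog 39° ↑ +39°: 160 + 39 = 199°
analog 28° ↑ +28°: 199 + 28 = 227°

227°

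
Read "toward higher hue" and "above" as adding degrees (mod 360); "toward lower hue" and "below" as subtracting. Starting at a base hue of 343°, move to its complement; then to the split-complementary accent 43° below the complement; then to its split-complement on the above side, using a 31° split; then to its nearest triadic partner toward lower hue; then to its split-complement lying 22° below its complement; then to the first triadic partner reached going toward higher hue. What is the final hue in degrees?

343 + 180 = 523 → 523 − 360 = 163°   (complement)
163 + 137 = 300°   (split-comp 43° ↓)
300 + 211 = 511 → 511 − 360 = 151°   (split-comp 31° ↑)
151 − 120 = 31°   (triadic ↓)
31 + 158 = 189°   (split-comp 22° ↓)
189 + 120 = 309°   (triadic ↑)

309°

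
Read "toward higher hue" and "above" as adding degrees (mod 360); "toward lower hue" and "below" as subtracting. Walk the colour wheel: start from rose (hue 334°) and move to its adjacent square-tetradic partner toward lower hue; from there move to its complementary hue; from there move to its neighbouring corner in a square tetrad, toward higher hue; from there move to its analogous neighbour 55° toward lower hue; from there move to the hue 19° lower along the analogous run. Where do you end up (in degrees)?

−90° (square ↓): 334 − 90 = 244°
+180° (complement): 244 + 180 = 424 → 424 − 360 = 64°
+90° (square ↑): 64 + 90 = 154°
−55° (analog 55° ↓): 154 − 55 = 99°
−19° (analog 19° ↓): 99 − 19 = 80°

80°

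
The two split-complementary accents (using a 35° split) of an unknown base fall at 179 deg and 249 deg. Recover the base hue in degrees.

34°

The accents sit 35° either side of the complement, so the complement is their short-arc midpoint on the wheel.
Short-arc midpoint of 179° and 249°: 214°.
Base is 180° from the complement: 214 − 180 = 34°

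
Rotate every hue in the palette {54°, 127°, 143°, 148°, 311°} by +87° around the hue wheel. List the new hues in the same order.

54 + 87 = 141°
127 + 87 = 214°
143 + 87 = 230°
148 + 87 = 235°
311 + 87 = 398 → 398 − 360 = 38°

141°, 214°, 230°, 235°, 38°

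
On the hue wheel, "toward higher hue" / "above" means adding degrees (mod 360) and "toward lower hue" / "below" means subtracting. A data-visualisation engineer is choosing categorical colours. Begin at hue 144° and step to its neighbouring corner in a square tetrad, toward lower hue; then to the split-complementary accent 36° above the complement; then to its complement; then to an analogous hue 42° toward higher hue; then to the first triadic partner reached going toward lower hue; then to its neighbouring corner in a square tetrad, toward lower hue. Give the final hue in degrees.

144 − 90 = 54°   (square ↓)
54 + 216 = 270°   (split-comp 36° ↑)
270 + 180 = 450 → 450 − 360 = 90°   (complement)
90 + 42 = 132°   (analog 42° ↑)
132 − 120 = 12°   (triadic ↓)
12 − 90 = -78 → -78 + 360 = 282°   (square ↓)

282°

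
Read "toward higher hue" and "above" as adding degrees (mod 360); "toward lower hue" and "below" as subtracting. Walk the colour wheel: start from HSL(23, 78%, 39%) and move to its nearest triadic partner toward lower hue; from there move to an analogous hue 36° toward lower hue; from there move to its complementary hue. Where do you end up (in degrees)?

47°

−120° (triadic ↓): 23 − 120 = -97 → -97 + 360 = 263°
−36° (analog 36° ↓): 263 − 36 = 227°
+180° (complement): 227 + 180 = 407 → 407 − 360 = 47°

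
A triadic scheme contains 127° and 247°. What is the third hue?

A triad spaces three hues 120° apart.
The full set is {7°, 127°, 247°}.

7°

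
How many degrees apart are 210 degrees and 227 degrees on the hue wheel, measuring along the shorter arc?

17°

|210 − 227| = 17.
17 ≤ 180, so the shorter arc is 17°.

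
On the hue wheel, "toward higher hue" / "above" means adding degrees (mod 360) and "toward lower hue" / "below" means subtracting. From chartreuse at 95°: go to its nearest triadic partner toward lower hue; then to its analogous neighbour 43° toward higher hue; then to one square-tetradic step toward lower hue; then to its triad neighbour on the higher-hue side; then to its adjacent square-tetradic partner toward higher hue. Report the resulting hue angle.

138°

95 − 120 = -25 → -25 + 360 = 335°   (triadic ↓)
335 + 43 = 378 → 378 − 360 = 18°   (analog 43° ↑)
18 − 90 = -72 → -72 + 360 = 288°   (square ↓)
288 + 120 = 408 → 408 − 360 = 48°   (triadic ↑)
48 + 90 = 138°   (square ↑)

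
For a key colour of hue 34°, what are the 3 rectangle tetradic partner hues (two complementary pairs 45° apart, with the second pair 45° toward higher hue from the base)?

79°, 214°, and 259°

A rectangular tetradic uses two complementary pairs 45° apart: offsets 0°, 45°, 180°, 225°.
34 + 45 = 79°
34 + 180 = 214°
34 + 225 = 259°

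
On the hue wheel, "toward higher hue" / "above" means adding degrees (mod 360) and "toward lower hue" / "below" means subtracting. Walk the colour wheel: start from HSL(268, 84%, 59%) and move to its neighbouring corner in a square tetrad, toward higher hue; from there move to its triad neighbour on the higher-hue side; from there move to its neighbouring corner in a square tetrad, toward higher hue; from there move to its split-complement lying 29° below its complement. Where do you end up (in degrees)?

359°

+90° (square ↑): 268 + 90 = 358°
+120° (triadic ↑): 358 + 120 = 478 → 478 − 360 = 118°
+90° (square ↑): 118 + 90 = 208°
+151° (split-comp 29° ↓): 208 + 151 = 359°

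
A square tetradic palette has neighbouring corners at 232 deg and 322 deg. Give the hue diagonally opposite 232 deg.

A square tetradic scheme places four hues 90° apart; opposite corners are 180° apart.
232 + 180 = 412 → 412 − 360 = 52°

52°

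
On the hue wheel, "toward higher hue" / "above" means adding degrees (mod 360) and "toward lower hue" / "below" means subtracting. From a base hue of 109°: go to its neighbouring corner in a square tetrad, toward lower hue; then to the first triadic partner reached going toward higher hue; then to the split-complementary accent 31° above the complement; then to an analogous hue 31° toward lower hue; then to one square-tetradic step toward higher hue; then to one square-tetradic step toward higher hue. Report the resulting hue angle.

−90° (square ↓): 109 − 90 = 19°
+120° (triadic ↑): 19 + 120 = 139°
+211° (split-comp 31° ↑): 139 + 211 = 350°
−31° (analog 31° ↓): 350 − 31 = 319°
+90° (square ↑): 319 + 90 = 409 → 409 − 360 = 49°
+90° (square ↑): 49 + 90 = 139°

139°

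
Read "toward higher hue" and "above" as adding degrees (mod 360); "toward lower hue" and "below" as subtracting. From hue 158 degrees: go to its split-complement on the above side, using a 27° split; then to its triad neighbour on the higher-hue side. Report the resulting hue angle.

split-comp 27° ↑ +207°: 158 + 207 = 365 → 365 − 360 = 5°
triadic ↑ +120°: 5 + 120 = 125°

125°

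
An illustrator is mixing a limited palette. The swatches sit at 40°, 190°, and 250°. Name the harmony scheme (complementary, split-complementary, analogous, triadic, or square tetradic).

Sort the hues: 40°, 190°, 250°.
Successive gaps around the wheel: 150°, 60°, 150°.
Two 150° gaps and one 60° gap — a base hue opposite a pair of accents 30° either side of its complement — is the split-complementary pattern.

split-complementary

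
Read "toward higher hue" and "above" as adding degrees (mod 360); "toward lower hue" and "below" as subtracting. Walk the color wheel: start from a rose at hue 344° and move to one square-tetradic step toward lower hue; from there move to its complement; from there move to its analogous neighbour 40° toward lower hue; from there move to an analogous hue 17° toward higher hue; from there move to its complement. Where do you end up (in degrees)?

231°

−90° (square ↓): 344 − 90 = 254°
+180° (complement): 254 + 180 = 434 → 434 − 360 = 74°
−40° (analog 40° ↓): 74 − 40 = 34°
+17° (analog 17° ↑): 34 + 17 = 51°
+180° (complement): 51 + 180 = 231°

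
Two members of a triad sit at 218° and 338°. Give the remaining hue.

98°

A triad spaces three hues 120° apart.
The full set is {98°, 218°, 338°}.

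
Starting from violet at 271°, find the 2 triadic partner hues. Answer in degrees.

A triad places three hues 120° apart.
271 + 120 = 391 → 391 − 360 = 31°
271 + 240 = 511 → 511 − 360 = 151°

31° and 151°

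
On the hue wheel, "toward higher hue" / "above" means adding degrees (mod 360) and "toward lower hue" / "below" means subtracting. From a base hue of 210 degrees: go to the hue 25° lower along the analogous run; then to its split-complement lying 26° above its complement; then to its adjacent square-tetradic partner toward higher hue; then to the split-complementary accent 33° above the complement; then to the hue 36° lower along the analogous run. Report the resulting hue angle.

298°

analog 25° ↓ −25°: 210 − 25 = 185°
split-comp 26° ↑ +206°: 185 + 206 = 391 → 391 − 360 = 31°
square ↑ +90°: 31 + 90 = 121°
split-comp 33° ↑ +213°: 121 + 213 = 334°
analog 36° ↓ −36°: 334 − 36 = 298°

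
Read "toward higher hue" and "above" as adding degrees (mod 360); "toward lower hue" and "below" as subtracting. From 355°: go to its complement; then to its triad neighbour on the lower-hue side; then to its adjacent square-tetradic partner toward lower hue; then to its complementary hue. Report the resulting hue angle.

+180° (complement): 355 + 180 = 535 → 535 − 360 = 175°
−120° (triadic ↓): 175 − 120 = 55°
−90° (square ↓): 55 − 90 = -35 → -35 + 360 = 325°
+180° (complement): 325 + 180 = 505 → 505 − 360 = 145°

145°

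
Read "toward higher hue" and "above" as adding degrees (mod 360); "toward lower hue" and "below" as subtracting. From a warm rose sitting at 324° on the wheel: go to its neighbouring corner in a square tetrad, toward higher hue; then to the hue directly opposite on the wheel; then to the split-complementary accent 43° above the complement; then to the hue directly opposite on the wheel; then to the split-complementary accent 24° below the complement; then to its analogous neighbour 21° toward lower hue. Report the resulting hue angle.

+90° (square ↑): 324 + 90 = 414 → 414 − 360 = 54°
+180° (complement): 54 + 180 = 234°
+223° (split-comp 43° ↑): 234 + 223 = 457 → 457 − 360 = 97°
+180° (complement): 97 + 180 = 277°
+156° (split-comp 24° ↓): 277 + 156 = 433 → 433 − 360 = 73°
−21° (analog 21° ↓): 73 − 21 = 52°

52°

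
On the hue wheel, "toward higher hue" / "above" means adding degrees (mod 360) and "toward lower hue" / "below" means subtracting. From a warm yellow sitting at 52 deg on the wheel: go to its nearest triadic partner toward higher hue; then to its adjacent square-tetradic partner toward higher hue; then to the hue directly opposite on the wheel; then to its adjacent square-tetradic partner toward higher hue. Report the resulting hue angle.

172°

52 + 120 = 172°   (triadic ↑)
172 + 90 = 262°   (square ↑)
262 + 180 = 442 → 442 − 360 = 82°   (complement)
82 + 90 = 172°   (square ↑)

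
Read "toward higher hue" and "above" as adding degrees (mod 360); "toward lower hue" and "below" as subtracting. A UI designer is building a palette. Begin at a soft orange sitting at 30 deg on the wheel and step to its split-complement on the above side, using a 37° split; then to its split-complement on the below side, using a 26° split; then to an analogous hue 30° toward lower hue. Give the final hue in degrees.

+217° (split-comp 37° ↑): 30 + 217 = 247°
+154° (split-comp 26° ↓): 247 + 154 = 401 → 401 − 360 = 41°
−30° (analog 30° ↓): 41 − 30 = 11°

11°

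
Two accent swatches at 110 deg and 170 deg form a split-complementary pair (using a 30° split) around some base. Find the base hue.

The accents sit 30° either side of the complement, so the complement is their short-arc midpoint on the wheel.
Short-arc midpoint of 110° and 170°: 140°.
Base is 180° from the complement: 140 − 180 = -40 → -40 + 360 = 320°

320°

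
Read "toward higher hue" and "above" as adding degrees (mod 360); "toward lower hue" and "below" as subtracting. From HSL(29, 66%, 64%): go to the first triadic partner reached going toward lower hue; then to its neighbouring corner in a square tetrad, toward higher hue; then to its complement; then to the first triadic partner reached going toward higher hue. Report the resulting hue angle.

triadic ↓ −120°: 29 − 120 = -91 → -91 + 360 = 269°
square ↑ +90°: 269 + 90 = 359°
complement +180°: 359 + 180 = 539 → 539 − 360 = 179°
triadic ↑ +120°: 179 + 120 = 299°

299°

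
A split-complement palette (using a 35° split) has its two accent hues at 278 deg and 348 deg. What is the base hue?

The accents sit 35° either side of the complement, so the complement is their short-arc midpoint on the wheel.
Short-arc midpoint of 278° and 348°: 313°.
Base is 180° from the complement: 313 − 180 = 133°

133°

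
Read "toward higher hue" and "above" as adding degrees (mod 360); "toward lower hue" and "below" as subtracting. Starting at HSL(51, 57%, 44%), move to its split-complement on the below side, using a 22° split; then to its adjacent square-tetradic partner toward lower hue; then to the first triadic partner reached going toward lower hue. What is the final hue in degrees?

split-comp 22° ↓ +158°: 51 + 158 = 209°
square ↓ −90°: 209 − 90 = 119°
triadic ↓ −120°: 119 − 120 = -1 → -1 + 360 = 359°

359°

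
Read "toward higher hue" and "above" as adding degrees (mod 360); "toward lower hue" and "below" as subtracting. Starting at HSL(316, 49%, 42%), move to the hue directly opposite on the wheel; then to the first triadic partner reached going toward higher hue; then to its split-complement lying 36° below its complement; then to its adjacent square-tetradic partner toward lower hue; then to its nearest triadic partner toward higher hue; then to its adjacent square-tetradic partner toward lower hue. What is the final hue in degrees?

316 + 180 = 496 → 496 − 360 = 136°   (complement)
136 + 120 = 256°   (triadic ↑)
256 + 144 = 400 → 400 − 360 = 40°   (split-comp 36° ↓)
40 − 90 = -50 → -50 + 360 = 310°   (square ↓)
310 + 120 = 430 → 430 − 360 = 70°   (triadic ↑)
70 − 90 = -20 → -20 + 360 = 340°   (square ↓)

340°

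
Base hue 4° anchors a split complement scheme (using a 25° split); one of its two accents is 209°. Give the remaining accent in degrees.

159°

Split-complementary hues sit 25° either side of the complement.
Complement of the base 4°: 4 + 180 = 184°
The given accent 209° is 25° one side of 184°; the other accent sits 25° the other side: 184 − 25 = 159°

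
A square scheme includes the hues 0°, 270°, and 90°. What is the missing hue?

180°

A square tetradic scheme places four hues every 90°.
The full set through 0° is {0°, 90°, 180°, 270°}.
Given {0°, 90°, 270°}, the missing hue is 180°.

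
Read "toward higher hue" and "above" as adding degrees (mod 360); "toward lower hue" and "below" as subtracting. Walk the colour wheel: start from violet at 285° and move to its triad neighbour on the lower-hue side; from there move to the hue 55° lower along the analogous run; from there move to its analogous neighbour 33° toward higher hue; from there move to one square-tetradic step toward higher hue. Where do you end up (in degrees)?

triadic ↓ −120°: 285 − 120 = 165°
analog 55° ↓ −55°: 165 − 55 = 110°
analog 33° ↑ +33°: 110 + 33 = 143°
square ↑ +90°: 143 + 90 = 233°

233°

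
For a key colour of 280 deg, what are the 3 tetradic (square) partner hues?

A square tetradic scheme places four hues every 90°.
280 + 90 = 370 → 370 − 360 = 10°
280 + 180 = 460 → 460 − 360 = 100°
280 + 270 = 550 → 550 − 360 = 190°

10°, 100°, and 190°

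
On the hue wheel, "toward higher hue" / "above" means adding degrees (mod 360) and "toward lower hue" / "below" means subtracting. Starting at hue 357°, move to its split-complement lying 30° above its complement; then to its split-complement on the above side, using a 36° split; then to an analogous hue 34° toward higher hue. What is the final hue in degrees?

97°

+210° (split-comp 30° ↑): 357 + 210 = 567 → 567 − 360 = 207°
+216° (split-comp 36° ↑): 207 + 216 = 423 → 423 − 360 = 63°
+34° (analog 34° ↑): 63 + 34 = 97°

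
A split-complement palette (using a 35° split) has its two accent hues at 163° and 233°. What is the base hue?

The accents sit 35° either side of the complement, so the complement is their short-arc midpoint on the wheel.
Short-arc midpoint of 163° and 233°: 198°.
Base is 180° from the complement: 198 − 180 = 18°

18°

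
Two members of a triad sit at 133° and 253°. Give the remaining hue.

13°

A triad spaces three hues 120° apart.
The full set is {13°, 133°, 253°}.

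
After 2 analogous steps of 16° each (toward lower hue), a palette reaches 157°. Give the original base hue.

189°

2 steps of 16° (toward lower hue) give a net shift of −32°.
Start = end − shift: 157 + 32 = 189°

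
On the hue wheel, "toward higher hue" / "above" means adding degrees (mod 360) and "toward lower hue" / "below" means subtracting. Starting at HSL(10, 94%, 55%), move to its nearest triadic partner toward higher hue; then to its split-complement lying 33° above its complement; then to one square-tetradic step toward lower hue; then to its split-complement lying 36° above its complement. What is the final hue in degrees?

109°

+120° (triadic ↑): 10 + 120 = 130°
+213° (split-comp 33° ↑): 130 + 213 = 343°
−90° (square ↓): 343 − 90 = 253°
+216° (split-comp 36° ↑): 253 + 216 = 469 → 469 − 360 = 109°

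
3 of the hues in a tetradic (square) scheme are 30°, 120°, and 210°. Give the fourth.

300°

A square tetradic scheme places four hues every 90°.
The full set through 30° is {30°, 120°, 210°, 300°}.
Given {30°, 120°, 210°}, the missing hue is 300°.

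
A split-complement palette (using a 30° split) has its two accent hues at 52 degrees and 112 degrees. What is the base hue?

262°

The accents sit 30° either side of the complement, so the complement is their short-arc midpoint on the wheel.
Short-arc midpoint of 52° and 112°: 82°.
Base is 180° from the complement: 82 − 180 = -98 → -98 + 360 = 262°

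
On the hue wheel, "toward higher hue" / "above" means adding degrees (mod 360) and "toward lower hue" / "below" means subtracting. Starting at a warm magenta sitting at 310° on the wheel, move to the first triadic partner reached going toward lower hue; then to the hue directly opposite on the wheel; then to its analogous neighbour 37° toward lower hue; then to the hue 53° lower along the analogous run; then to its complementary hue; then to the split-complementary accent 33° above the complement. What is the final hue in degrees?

triadic ↓ −120°: 310 − 120 = 190°
complement +180°: 190 + 180 = 370 → 370 − 360 = 10°
analog 37° ↓ −37°: 10 − 37 = -27 → -27 + 360 = 333°
analog 53° ↓ −53°: 333 − 53 = 280°
complement +180°: 280 + 180 = 460 → 460 − 360 = 100°
split-comp 33° ↑ +213°: 100 + 213 = 313°

313°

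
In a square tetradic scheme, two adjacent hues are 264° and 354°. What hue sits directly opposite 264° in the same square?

84°

A square tetradic scheme places four hues 90° apart; opposite corners are 180° apart.
264 + 180 = 444 → 444 − 360 = 84°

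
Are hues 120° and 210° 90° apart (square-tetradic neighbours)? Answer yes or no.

yes

Angular distance: |120 − 210| = 90 = 90°.
90° apart (square-tetradic neighbours) requires 90°.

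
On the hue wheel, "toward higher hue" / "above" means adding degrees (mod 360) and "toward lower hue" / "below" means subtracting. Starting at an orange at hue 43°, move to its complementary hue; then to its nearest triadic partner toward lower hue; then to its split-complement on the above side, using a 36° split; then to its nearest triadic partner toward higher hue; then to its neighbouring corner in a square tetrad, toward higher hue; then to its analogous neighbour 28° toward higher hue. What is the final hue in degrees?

197°

+180° (complement): 43 + 180 = 223°
−120° (triadic ↓): 223 − 120 = 103°
+216° (split-comp 36° ↑): 103 + 216 = 319°
+120° (triadic ↑): 319 + 120 = 439 → 439 − 360 = 79°
+90° (square ↑): 79 + 90 = 169°
+28° (analog 28° ↑): 169 + 28 = 197°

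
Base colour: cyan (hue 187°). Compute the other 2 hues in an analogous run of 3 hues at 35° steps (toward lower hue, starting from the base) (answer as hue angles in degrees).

Analogous hues sit every 35° along the wheel.
187 − 35 = 152°
187 − 70 = 117°

152° and 117°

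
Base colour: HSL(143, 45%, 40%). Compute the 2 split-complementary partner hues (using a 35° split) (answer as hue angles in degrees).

Split-complementary hues sit 35° either side of the complement.
Complement of 143°: 143 + 180 = 323°
323 − 35 = 288°
323 + 35 = 358°

288° and 358°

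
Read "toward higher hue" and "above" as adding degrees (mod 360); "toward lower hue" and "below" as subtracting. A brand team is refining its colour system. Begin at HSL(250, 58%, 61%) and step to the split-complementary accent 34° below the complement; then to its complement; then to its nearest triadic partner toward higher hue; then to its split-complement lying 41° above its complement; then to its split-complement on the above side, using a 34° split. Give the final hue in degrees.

51°

split-comp 34° ↓ +146°: 250 + 146 = 396 → 396 − 360 = 36°
complement +180°: 36 + 180 = 216°
triadic ↑ +120°: 216 + 120 = 336°
split-comp 41° ↑ +221°: 336 + 221 = 557 → 557 − 360 = 197°
split-comp 34° ↑ +214°: 197 + 214 = 411 → 411 − 360 = 51°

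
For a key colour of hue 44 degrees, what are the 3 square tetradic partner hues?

A square tetradic scheme places four hues every 90°.
44 + 90 = 134°
44 + 180 = 224°
44 + 270 = 314°

134°, 224° and 314°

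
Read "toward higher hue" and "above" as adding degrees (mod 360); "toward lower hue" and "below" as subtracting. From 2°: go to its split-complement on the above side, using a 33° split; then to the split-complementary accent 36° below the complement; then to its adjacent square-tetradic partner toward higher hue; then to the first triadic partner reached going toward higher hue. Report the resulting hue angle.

209°

2 + 213 = 215°   (split-comp 33° ↑)
215 + 144 = 359°   (split-comp 36° ↓)
359 + 90 = 449 → 449 − 360 = 89°   (square ↑)
89 + 120 = 209°   (triadic ↑)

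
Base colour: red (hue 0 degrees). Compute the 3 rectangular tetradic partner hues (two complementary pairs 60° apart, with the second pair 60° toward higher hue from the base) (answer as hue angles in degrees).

0 + 60 = 60°
0 + 180 = 180°
0 + 240 = 240°

60°, 180°, 240°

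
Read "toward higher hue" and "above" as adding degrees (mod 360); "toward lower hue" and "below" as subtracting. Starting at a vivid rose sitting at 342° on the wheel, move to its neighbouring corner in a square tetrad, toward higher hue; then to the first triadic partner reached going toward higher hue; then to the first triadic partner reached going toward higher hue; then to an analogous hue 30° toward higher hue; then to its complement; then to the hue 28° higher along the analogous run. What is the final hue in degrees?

190°

+90° (square ↑): 342 + 90 = 432 → 432 − 360 = 72°
+120° (triadic ↑): 72 + 120 = 192°
+120° (triadic ↑): 192 + 120 = 312°
+30° (analog 30° ↑): 312 + 30 = 342°
+180° (complement): 342 + 180 = 522 → 522 − 360 = 162°
+28° (analog 28° ↑): 162 + 28 = 190°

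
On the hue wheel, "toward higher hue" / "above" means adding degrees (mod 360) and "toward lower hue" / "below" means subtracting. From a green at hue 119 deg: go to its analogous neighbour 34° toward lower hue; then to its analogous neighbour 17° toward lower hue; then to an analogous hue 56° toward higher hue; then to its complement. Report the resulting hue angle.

304°

119 − 34 = 85°   (analog 34° ↓)
85 − 17 = 68°   (analog 17° ↓)
68 + 56 = 124°   (analog 56° ↑)
124 + 180 = 304°   (complement)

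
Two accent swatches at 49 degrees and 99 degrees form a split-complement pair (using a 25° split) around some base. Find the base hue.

The accents sit 25° either side of the complement, so the complement is their short-arc midpoint on the wheel.
Short-arc midpoint of 49° and 99°: 74°.
Base is 180° from the complement: 74 − 180 = -106 → -106 + 360 = 254°

254°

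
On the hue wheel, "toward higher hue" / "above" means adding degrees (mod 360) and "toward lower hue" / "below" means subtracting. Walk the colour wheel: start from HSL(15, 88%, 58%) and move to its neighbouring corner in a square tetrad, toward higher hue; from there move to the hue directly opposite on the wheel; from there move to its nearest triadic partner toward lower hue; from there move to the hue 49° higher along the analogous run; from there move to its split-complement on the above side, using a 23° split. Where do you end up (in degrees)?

square ↑ +90°: 15 + 90 = 105°
complement +180°: 105 + 180 = 285°
triadic ↓ −120°: 285 − 120 = 165°
analog 49° ↑ +49°: 165 + 49 = 214°
split-comp 23° ↑ +203°: 214 + 203 = 417 → 417 − 360 = 57°

57°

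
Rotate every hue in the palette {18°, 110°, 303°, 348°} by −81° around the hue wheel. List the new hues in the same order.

297°, 29°, 222°, 267°

18 − 81 = -63 → -63 + 360 = 297°
110 − 81 = 29°
303 − 81 = 222°
348 − 81 = 267°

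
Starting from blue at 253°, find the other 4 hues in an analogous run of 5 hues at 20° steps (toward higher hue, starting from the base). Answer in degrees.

253 + 20 = 273°
253 + 40 = 293°
253 + 60 = 313°
253 + 80 = 333°

273°, 293°, 313° and 333°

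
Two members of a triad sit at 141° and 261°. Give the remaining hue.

A triad spaces three hues 120° apart.
The full set is {21°, 141°, 261°}.

21°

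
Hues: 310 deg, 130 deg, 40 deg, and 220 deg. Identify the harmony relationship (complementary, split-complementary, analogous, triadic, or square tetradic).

square tetradic

Sort the hues: 40°, 130°, 220°, 310°.
Successive gaps around the wheel: 90°, 90°, 90°, 90°.
Four hues every 90° form a square tetradic scheme.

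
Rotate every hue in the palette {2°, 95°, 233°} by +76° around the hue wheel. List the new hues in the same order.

2 + 76 = 78°
95 + 76 = 171°
233 + 76 = 309°

78°, 171°, 309°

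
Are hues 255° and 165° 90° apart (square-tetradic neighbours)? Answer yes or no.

Angular distance: |255 − 165| = 90 = 90°.
90° apart (square-tetradic neighbours) requires 90°.

yes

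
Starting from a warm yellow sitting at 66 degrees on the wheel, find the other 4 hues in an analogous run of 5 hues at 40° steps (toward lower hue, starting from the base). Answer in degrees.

Analogous hues sit every 40° along the wheel.
66 − 40 = 26°
66 − 80 = -14 → -14 + 360 = 346°
66 − 120 = -54 → -54 + 360 = 306°
66 − 160 = -94 → -94 + 360 = 266°

26°, 346°, 306°, and 266°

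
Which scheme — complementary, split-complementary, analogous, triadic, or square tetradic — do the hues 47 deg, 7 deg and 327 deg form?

analogous

Sort the hues: 7°, 47°, 327°.
Successive gaps around the wheel: 40°, 280°, 40°.
A run of hues at equal small steps (40°) with one large closing gap is an analogous group.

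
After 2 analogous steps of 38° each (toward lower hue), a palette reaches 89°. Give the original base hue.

2 steps of 38° (toward lower hue) give a net shift of −76°.
Start = end − shift: 89 + 76 = 165°

165°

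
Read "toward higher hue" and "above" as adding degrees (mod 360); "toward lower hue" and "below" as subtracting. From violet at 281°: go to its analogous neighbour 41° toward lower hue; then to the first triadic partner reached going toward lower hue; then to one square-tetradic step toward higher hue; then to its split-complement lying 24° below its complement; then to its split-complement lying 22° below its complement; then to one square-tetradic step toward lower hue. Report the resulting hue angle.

281 − 41 = 240°   (analog 41° ↓)
240 − 120 = 120°   (triadic ↓)
120 + 90 = 210°   (square ↑)
210 + 156 = 366 → 366 − 360 = 6°   (split-comp 24° ↓)
6 + 158 = 164°   (split-comp 22° ↓)
164 − 90 = 74°   (square ↓)

74°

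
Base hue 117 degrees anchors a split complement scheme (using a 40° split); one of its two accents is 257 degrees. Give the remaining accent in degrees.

337°

Split-complementary hues sit 40° either side of the complement.
Complement of the base 117°: 117 + 180 = 297°
The given accent 257° is 40° one side of 297°; the other accent sits 40° the other side: 297 + 40 = 337°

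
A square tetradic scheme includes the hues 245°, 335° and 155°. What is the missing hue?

A square tetradic scheme places four hues every 90°.
The full set through 155° is {65°, 155°, 245°, 335°}.
Given {155°, 245°, 335°}, the missing hue is 65°.

65°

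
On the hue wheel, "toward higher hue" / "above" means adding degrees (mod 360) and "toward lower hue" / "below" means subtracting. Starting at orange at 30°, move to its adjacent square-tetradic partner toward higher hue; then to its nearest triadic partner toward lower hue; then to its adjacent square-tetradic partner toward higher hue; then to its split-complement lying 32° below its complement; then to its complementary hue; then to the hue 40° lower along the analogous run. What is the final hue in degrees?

+90° (square ↑): 30 + 90 = 120°
−120° (triadic ↓): 120 − 120 = 0°
+90° (square ↑): 0 + 90 = 90°
+148° (split-comp 32° ↓): 90 + 148 = 238°
+180° (complement): 238 + 180 = 418 → 418 − 360 = 58°
−40° (analog 40° ↓): 58 − 40 = 18°

18°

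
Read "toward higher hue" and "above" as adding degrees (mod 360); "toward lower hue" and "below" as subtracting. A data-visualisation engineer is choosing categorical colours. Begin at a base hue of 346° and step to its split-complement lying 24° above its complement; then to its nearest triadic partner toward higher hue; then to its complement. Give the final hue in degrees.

+204° (split-comp 24° ↑): 346 + 204 = 550 → 550 − 360 = 190°
+120° (triadic ↑): 190 + 120 = 310°
+180° (complement): 310 + 180 = 490 → 490 − 360 = 130°

130°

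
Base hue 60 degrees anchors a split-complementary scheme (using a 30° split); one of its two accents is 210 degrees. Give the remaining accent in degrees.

270°

Split-complementary hues sit 30° either side of the complement.
Complement of the base 60°: 60 + 180 = 240°
The given accent 210° is 30° one side of 240°; the other accent sits 30° the other side: 240 + 30 = 270°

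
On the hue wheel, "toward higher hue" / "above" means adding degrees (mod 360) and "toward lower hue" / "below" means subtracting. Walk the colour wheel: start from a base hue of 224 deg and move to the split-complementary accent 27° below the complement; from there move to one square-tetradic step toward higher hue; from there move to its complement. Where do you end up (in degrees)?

split-comp 27° ↓ +153°: 224 + 153 = 377 → 377 − 360 = 17°
square ↑ +90°: 17 + 90 = 107°
complement +180°: 107 + 180 = 287°

287°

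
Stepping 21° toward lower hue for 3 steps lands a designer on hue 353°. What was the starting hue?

56°

3 steps of 21° (toward lower hue) give a net shift of −63°.
Start = end − shift: 353 + 63 = 416 → 416 − 360 = 56°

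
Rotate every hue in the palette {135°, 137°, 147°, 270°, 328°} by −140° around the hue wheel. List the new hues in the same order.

355°, 357°, 7°, 130°, 188°

135 − 140 = -5 → -5 + 360 = 355°
137 − 140 = -3 → -3 + 360 = 357°
147 − 140 = 7°
270 − 140 = 130°
328 − 140 = 188°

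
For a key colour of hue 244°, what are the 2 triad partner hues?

4° and 124°

A triad places three hues 120° apart.
244 + 120 = 364 → 364 − 360 = 4°
244 + 240 = 484 → 484 − 360 = 124°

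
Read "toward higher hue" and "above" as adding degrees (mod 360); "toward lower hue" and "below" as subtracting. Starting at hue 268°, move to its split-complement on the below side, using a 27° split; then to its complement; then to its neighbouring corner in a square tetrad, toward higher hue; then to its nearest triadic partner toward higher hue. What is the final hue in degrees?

268 + 153 = 421 → 421 − 360 = 61°   (split-comp 27° ↓)
61 + 180 = 241°   (complement)
241 + 90 = 331°   (square ↑)
331 + 120 = 451 → 451 − 360 = 91°   (triadic ↑)

91°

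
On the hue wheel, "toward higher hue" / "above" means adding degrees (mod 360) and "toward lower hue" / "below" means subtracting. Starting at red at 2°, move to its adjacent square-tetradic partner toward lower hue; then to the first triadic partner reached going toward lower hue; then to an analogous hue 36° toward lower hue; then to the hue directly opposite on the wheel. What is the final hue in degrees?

296°

square ↓ −90°: 2 − 90 = -88 → -88 + 360 = 272°
triadic ↓ −120°: 272 − 120 = 152°
analog 36° ↓ −36°: 152 − 36 = 116°
complement +180°: 116 + 180 = 296°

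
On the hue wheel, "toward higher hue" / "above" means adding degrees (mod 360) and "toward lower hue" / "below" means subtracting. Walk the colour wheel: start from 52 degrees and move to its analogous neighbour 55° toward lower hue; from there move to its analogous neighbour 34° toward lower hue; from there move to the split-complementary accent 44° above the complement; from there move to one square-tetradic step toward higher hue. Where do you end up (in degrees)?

−55° (analog 55° ↓): 52 − 55 = -3 → -3 + 360 = 357°
−34° (analog 34° ↓): 357 − 34 = 323°
+224° (split-comp 44° ↑): 323 + 224 = 547 → 547 − 360 = 187°
+90° (square ↑): 187 + 90 = 277°

277°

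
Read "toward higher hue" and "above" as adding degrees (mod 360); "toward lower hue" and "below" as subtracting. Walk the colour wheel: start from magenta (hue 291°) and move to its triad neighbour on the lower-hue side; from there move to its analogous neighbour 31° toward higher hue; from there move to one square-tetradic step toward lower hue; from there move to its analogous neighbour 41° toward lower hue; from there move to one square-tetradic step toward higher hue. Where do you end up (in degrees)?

−120° (triadic ↓): 291 − 120 = 171°
+31° (analog 31° ↑): 171 + 31 = 202°
−90° (square ↓): 202 − 90 = 112°
−41° (analog 41° ↓): 112 − 41 = 71°
+90° (square ↑): 71 + 90 = 161°

161°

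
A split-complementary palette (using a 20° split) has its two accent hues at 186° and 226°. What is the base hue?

The accents sit 20° either side of the complement, so the complement is their short-arc midpoint on the wheel.
Short-arc midpoint of 186° and 226°: 206°.
Base is 180° from the complement: 206 − 180 = 26°

26°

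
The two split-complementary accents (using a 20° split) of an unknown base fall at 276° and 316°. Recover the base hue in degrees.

The accents sit 20° either side of the complement, so the complement is their short-arc midpoint on the wheel.
Short-arc midpoint of 276° and 316°: 296°.
Base is 180° from the complement: 296 − 180 = 116°

116°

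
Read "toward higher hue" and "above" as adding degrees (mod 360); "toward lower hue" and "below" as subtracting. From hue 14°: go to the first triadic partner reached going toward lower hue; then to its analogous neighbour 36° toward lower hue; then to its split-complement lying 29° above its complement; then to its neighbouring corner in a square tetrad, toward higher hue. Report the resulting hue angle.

triadic ↓ −120°: 14 − 120 = -106 → -106 + 360 = 254°
analog 36° ↓ −36°: 254 − 36 = 218°
split-comp 29° ↑ +209°: 218 + 209 = 427 → 427 − 360 = 67°
square ↑ +90°: 67 + 90 = 157°

157°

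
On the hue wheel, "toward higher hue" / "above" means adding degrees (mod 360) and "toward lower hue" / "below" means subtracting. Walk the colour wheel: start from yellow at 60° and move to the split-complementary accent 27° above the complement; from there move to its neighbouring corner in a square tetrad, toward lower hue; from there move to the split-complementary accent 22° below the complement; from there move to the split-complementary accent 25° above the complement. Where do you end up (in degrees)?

180°

60 + 207 = 267°   (split-comp 27° ↑)
267 − 90 = 177°   (square ↓)
177 + 158 = 335°   (split-comp 22° ↓)
335 + 205 = 540 → 540 − 360 = 180°   (split-comp 25° ↑)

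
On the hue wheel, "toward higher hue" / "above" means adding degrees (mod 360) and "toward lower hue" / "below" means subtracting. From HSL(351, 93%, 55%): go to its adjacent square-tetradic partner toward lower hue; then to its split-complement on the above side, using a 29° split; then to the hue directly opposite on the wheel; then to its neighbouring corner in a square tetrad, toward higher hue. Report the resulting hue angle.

−90° (square ↓): 351 − 90 = 261°
+209° (split-comp 29° ↑): 261 + 209 = 470 → 470 − 360 = 110°
+180° (complement): 110 + 180 = 290°
+90° (square ↑): 290 + 90 = 380 → 380 − 360 = 20°

20°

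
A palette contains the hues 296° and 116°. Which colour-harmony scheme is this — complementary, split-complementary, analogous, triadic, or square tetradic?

complementary

Sort the hues: 116°, 296°.
Successive gaps around the wheel: 180°, 180°.
Two hues 180° apart are complementary.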